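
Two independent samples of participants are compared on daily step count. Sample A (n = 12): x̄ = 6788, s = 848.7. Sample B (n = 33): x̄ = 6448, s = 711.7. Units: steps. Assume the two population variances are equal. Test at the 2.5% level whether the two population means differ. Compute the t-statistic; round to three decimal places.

1.346

Let group 1 = sample A, group 2 = sample B. H0: μ_1 = μ_2; H1: μ_1 ≠ μ_2 (two-sample pooled-variance t-test, two-sided).
s_p² = [(12−1)·848.7² + (33−1)·711.7²]/(12+33−2) = 561203
t = (6788 − 6448)/√[561203·(1/12 + 1/33)] = 1.346
df = n₁ + n₂ − 2 = 43
Two-sided p-value ≈ 0.185
Since p ≈ 0.185 > α = 0.025, fail to reject H0; the evidence is not statistically significant.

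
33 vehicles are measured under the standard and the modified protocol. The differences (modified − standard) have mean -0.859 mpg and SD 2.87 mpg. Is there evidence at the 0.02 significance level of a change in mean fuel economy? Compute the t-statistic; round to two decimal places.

H0: μ_d = 0; H1: μ_d ≠ 0 (paired t-test on the differences, two-sided).
t = d̄/(s_d/√n) = -0.859/(2.87/√33) = -1.72
df = n − 1 = 32
Two-sided p-value ≈ 0.095
Since p ≈ 0.095 > α = 0.02, fail to reject H0; the data do not provide sufficient evidence against H0.

-1.72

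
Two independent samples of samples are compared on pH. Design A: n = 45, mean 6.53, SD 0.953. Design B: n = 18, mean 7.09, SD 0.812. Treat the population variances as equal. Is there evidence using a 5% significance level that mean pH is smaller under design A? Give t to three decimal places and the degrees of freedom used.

Let group 1 = design A, group 2 = design B. H0: μ_1 = μ_2; H1: μ_1 < μ_2 (two-sample pooled-variance t-test, left-tailed).
s_p² = [(45−1)·0.953² + (18−1)·0.812²]/(45+18−2) = 0.838853
t = (6.53 − 7.09)/√[0.838853·(1/45 + 1/18)] = -2.192
df = n₁ + n₂ − 2 = 61
p-value = P(T ≤ -2.192) ≈ 0.0161
Since p ≈ 0.0161 < α = 0.05, reject H0; the data support H1.

t = -2.192, df = 61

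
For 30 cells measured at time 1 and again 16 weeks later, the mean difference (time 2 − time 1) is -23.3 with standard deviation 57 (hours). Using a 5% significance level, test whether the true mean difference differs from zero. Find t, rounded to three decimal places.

H0: μ_d = 0; H1: μ_d ≠ 0 (paired t-test on the differences, two-sided).
t = d̄/(s_d/√n) = -23.3/(57/√30) = -2.239
df = n − 1 = 29
Two-sided p-value ≈ 0.0330
Since p ≈ 0.0330 < α = 0.05, reject H0; the evidence is statistically significant.

-2.239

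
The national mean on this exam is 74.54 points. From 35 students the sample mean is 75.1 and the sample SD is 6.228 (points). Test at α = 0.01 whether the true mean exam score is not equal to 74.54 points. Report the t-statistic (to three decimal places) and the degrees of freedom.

H0: μ = 74.54; H1: μ ≠ 74.54 (one-sample t-test, two-sided).
t = (x̄ − μ₀)/(s/√n) = (75.1 − 74.54)/(6.228/√35) = 0.532
df = n − 1 = 34
Two-sided p-value ≈ 0.5982
Since p ≈ 0.5982 > α = 0.01, fail to reject H0; the evidence is not statistically significant.

t = 0.532, df = 34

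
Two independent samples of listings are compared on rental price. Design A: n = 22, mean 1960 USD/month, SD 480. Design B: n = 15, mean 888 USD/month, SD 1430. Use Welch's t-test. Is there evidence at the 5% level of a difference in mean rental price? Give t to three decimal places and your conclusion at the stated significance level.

Let group 1 = design A, group 2 = design B. H0: μ_1 = μ_2; H1: μ_1 ≠ μ_2 (Welch's two-sample t-test, two-sided).
t = (x̄_1 − x̄_2)/√(s_1²/n_1 + s_2²/n_2) = (1960 − 888)/√(480²/22 + 1430²/15) = 2.798
Welch–Satterthwaite df ≈ 16.17
Two-sided p-value ≈ 0.0128
Since p ≈ 0.0128 < α = 0.05, reject H0; the data support H1.

t = 2.798; reject H0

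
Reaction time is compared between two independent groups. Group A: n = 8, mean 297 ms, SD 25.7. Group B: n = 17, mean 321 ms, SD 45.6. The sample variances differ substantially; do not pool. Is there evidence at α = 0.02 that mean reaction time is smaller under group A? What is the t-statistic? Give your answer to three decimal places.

Let group 1 = group A, group 2 = group B. H0: μ_1 = μ_2; H1: μ_1 < μ_2 (Welch's two-sample t-test, left-tailed).
t = (x̄_1 − x̄_2)/√(s_1²/n_1 + s_2²/n_2) = (297 − 321)/√(25.7²/8 + 45.6²/17) = -1.677
Welch–Satterthwaite df ≈ 21.99
p-value = P(T ≤ -1.677) ≈ 0.0539
Since p ≈ 0.0539 > α = 0.02, fail to reject H0; the data do not provide sufficient evidence against H0.

-1.677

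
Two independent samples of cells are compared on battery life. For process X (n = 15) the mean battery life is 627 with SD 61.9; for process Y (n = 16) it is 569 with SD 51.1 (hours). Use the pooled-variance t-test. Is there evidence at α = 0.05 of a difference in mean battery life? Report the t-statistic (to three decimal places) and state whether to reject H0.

t = 2.853; reject H0

Let group 1 = process X, group 2 = process Y. H0: μ_1 = μ_2; H1: μ_1 ≠ μ_2 (two-sample pooled-variance t-test, two-sided).
s_p² = [(15−1)·61.9² + (16−1)·51.1²]/(15+16−2) = 3200.37
t = (627 − 569)/√[3200.37·(1/15 + 1/16)] = 2.853
df = n₁ + n₂ − 2 = 29
Two-sided p-value ≈ 0.008
Since p ≈ 0.008 < α = 0.05, reject H0; the data support H1.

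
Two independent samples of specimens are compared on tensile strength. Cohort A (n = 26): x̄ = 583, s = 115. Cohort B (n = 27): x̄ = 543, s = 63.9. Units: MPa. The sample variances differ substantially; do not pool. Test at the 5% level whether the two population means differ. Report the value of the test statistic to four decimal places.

Let group 1 = cohort A, group 2 = cohort B. H0: μ_1 = μ_2; H1: μ_1 ≠ μ_2 (Welch's two-sample t-test, two-sided).
t = (x̄_1 − x̄_2)/√(s_1²/n_1 + s_2²/n_2) = (583 − 543)/√(115²/26 + 63.9²/27) = 1.5571
Welch–Satterthwaite df ≈ 38.78
Two-sided p-value ≈ 0.1276
Since p ≈ 0.1276 > α = 0.05, fail to reject H0; the evidence is not statistically significant.

1.5571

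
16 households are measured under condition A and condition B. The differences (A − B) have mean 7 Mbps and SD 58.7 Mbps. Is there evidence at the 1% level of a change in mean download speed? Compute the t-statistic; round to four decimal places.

H0: μ_d = 0; H1: μ_d ≠ 0 (paired t-test on the differences, two-sided).
t = d̄/(s_d/√n) = 7/(58.7/√16) = 0.4770
df = n − 1 = 15
Two-sided p-value ≈ 0.640
Since p ≈ 0.640 > α = 0.01, fail to reject H0; the evidence is not statistically significant.

0.4770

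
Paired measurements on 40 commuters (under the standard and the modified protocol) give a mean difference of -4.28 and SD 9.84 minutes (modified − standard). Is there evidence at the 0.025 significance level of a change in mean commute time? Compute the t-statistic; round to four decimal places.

-2.7509

H0: μ_d = 0; H1: μ_d ≠ 0 (paired t-test on the differences, two-sided).
t = d̄/(s_d/√n) = -4.28/(9.84/√40) = -2.7509
df = n − 1 = 39
Two-sided p-value ≈ 0.009
Since p ≈ 0.009 < α = 0.025, reject H0; the evidence is statistically significant.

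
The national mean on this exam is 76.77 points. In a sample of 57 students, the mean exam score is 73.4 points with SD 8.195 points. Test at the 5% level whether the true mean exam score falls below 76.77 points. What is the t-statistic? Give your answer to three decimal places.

-3.105

H0: μ = 76.77; H1: μ < 76.77 (one-sample t-test, left-tailed).
t = (x̄ − μ₀)/(s/√n) = (73.4 − 76.77)/(8.195/√57) = -3.105
df = n − 1 = 56
p-value = P(T ≤ -3.105) ≈ 0.0015
Since p ≈ 0.0015 < α = 0.05, reject H0; the evidence is statistically significant.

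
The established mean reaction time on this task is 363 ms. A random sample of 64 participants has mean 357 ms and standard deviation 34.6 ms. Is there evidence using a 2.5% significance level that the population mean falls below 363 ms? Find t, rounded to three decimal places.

-1.387

H0: μ = 363; H1: μ < 363 (one-sample t-test, left-tailed).
t = (x̄ − μ₀)/(s/√n) = (357 − 363)/(34.6/√64) = -1.387
df = n − 1 = 63
p-value = P(T ≤ -1.387) ≈ 0.0851
Since p ≈ 0.0851 > α = 0.025, fail to reject H0; the evidence is not statistically significant.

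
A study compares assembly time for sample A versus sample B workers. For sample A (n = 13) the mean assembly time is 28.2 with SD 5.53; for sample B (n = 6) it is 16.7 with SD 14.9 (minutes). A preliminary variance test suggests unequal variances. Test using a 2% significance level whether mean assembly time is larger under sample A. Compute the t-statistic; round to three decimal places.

Let group 1 = sample A, group 2 = sample B. H0: μ_1 = μ_2; H1: μ_1 > μ_2 (Welch's two-sample t-test, right-tailed).
t = (x̄_1 − x̄_2)/√(s_1²/n_1 + s_2²/n_2) = (28.2 − 16.7)/√(5.53²/13 + 14.9²/6) = 1.833
Welch–Satterthwaite df ≈ 5.65
p-value = P(T ≥ 1.833) ≈ 0.060
Since p ≈ 0.060 > α = 0.02, fail to reject H0; the evidence is not statistically significant.

1.833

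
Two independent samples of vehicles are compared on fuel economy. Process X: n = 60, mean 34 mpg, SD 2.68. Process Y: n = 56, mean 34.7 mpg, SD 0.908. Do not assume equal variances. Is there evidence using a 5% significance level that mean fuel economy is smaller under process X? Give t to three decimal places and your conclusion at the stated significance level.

t = -1.909; reject H0

Let group 1 = process X, group 2 = process Y. H0: μ_1 = μ_2; H1: μ_1 < μ_2 (Welch's two-sample t-test, left-tailed).
t = (x̄_1 − x̄_2)/√(s_1²/n_1 + s_2²/n_2) = (34 − 34.7)/√(2.68²/60 + 0.908²/56) = -1.909
Welch–Satterthwaite df ≈ 73.22
p-value = P(T ≤ -1.909) ≈ 0.030
Since p ≈ 0.030 < α = 0.05, reject H0; the data support H1.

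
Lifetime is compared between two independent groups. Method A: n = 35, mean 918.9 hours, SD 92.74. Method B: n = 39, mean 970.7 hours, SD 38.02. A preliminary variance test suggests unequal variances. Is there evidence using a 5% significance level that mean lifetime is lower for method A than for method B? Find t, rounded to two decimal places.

Let group 1 = method A, group 2 = method B. H0: μ_1 = μ_2; H1: μ_1 < μ_2 (Welch's two-sample t-test, left-tailed).
t = (x̄_1 − x̄_2)/√(s_1²/n_1 + s_2²/n_2) = (918.9 − 970.7)/√(92.74²/35 + 38.02²/39) = -3.08
Welch–Satterthwaite df ≈ 44.13
p-value = P(T ≤ -3.08) ≈ 0.0018
Since p ≈ 0.0018 < α = 0.05, reject H0; the data support H1.

-3.08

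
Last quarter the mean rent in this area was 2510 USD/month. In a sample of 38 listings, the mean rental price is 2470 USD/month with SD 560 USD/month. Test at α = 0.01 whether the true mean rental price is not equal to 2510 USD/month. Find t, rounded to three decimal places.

-0.440

H0: μ = 2510; H1: μ ≠ 2510 (one-sample t-test, two-sided).
t = (x̄ − μ₀)/(s/√n) = (2470 − 2510)/(560/√38) = -0.440
df = n − 1 = 37
Two-sided p-value ≈ 0.6623
Since p ≈ 0.6623 > α = 0.01, fail to reject H0; the evidence is not statistically significant.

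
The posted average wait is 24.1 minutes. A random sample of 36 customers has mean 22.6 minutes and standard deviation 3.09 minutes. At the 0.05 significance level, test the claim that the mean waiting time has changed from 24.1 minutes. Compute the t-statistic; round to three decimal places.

H0: μ = 24.1; H1: μ ≠ 24.1 (one-sample t-test, two-sided).
t = (x̄ − μ₀)/(s/√n) = (22.6 − 24.1)/(3.09/√36) = -2.913
df = n − 1 = 35
Two-sided p-value ≈ 0.0062
Since p ≈ 0.0062 < α = 0.05, reject H0; the evidence is statistically significant.

-2.913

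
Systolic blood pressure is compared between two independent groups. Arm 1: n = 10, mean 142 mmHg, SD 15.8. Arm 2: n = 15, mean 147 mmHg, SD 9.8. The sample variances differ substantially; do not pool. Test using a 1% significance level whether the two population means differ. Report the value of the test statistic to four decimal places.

-0.8928

Let group 1 = arm 1, group 2 = arm 2. H0: μ_1 = μ_2; H1: μ_1 ≠ μ_2 (Welch's two-sample t-test, two-sided).
t = (x̄_1 − x̄_2)/√(s_1²/n_1 + s_2²/n_2) = (142 − 147)/√(15.8²/10 + 9.8²/15) = -0.8928
Welch–Satterthwaite df ≈ 13.63
Two-sided p-value ≈ 0.387
Since p ≈ 0.387 > α = 0.01, fail to reject H0; the evidence is not statistically significant.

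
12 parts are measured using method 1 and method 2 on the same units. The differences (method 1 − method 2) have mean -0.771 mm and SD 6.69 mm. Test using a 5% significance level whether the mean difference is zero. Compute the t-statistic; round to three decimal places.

-0.399

H0: μ_d = 0; H1: μ_d ≠ 0 (paired t-test on the differences, two-sided).
t = d̄/(s_d/√n) = -0.771/(6.69/√12) = -0.399
df = n − 1 = 11
Two-sided p-value ≈ 0.6974
Since p ≈ 0.6974 > α = 0.05, fail to reject H0; the data do not provide sufficient evidence against H0.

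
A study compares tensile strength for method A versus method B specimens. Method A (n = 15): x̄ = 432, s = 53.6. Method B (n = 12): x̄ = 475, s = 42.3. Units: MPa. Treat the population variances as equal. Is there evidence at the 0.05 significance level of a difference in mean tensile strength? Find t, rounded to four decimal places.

Let group 1 = method A, group 2 = method B. H0: μ_1 = μ_2; H1: μ_1 ≠ μ_2 (two-sample pooled-variance t-test, two-sided).
s_p² = [(15−1)·53.6² + (12−1)·42.3²]/(15+12−2) = 2396.15
t = (432 − 475)/√[2396.15·(1/15 + 1/12)] = -2.2681
df = n₁ + n₂ − 2 = 25
Two-sided p-value ≈ 0.0322
Since p ≈ 0.0322 < α = 0.05, reject H0; the evidence is statistically significant.

-2.2681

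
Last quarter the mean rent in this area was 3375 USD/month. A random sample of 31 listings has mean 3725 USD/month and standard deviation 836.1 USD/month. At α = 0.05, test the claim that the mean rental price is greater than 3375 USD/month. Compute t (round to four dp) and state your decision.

t = 2.3307; reject H0

H0: μ = 3375; H1: μ > 3375 (one-sample t-test, right-tailed).
t = (x̄ − μ₀)/(s/√n) = (3725 − 3375)/(836.1/√31) = 2.3307
df = n − 1 = 30
p-value = P(T ≥ 2.3307) ≈ 0.0133
Since p ≈ 0.0133 < α = 0.05, reject H0; the data support H1.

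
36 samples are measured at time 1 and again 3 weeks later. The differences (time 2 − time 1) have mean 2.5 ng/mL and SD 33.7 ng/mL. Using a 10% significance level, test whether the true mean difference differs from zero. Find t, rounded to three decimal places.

0.445

H0: μ_d = 0; H1: μ_d ≠ 0 (paired t-test on the differences, two-sided).
t = d̄/(s_d/√n) = 2.5/(33.7/√36) = 0.445
df = n − 1 = 35
Two-sided p-value ≈ 0.6590
Since p ≈ 0.6590 > α = 0.1, fail to reject H0; the data do not provide sufficient evidence against H0.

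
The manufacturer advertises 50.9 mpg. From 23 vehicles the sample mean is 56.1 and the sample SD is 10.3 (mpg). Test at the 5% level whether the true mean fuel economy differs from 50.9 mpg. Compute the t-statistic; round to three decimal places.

H0: μ = 50.9; H1: μ ≠ 50.9 (one-sample t-test, two-sided).
t = (x̄ − μ₀)/(s/√n) = (56.1 − 50.9)/(10.3/√23) = 2.421
df = n − 1 = 22
Two-sided p-value ≈ 0.0242
Since p ≈ 0.0242 < α = 0.05, reject H0; the evidence is statistically significant.

2.421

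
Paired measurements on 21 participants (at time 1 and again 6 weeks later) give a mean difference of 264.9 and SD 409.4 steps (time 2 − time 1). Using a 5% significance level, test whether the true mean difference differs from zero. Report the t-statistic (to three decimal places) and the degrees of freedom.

H0: μ_d = 0; H1: μ_d ≠ 0 (paired t-test on the differences, two-sided).
t = d̄/(s_d/√n) = 264.9/(409.4/√21) = 2.965
df = n − 1 = 20
Two-sided p-value ≈ 0.0077
Since p ≈ 0.0077 < α = 0.05, reject H0; the data support H1.

t = 2.965, df = 20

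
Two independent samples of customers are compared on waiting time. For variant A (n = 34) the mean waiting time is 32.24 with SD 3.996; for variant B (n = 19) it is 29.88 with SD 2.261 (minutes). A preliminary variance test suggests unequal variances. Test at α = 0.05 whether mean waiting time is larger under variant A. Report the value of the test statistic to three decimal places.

Let group 1 = variant A, group 2 = variant B. H0: μ_1 = μ_2; H1: μ_1 > μ_2 (Welch's two-sample t-test, right-tailed).
t = (x̄_1 − x̄_2)/√(s_1²/n_1 + s_2²/n_2) = (32.24 − 29.88)/√(3.996²/34 + 2.261²/19) = 2.746
Welch–Satterthwaite df ≈ 50.97
p-value = P(T ≥ 2.746) ≈ 0.004
Since p ≈ 0.004 < α = 0.05, reject H0; the data support H1.

2.746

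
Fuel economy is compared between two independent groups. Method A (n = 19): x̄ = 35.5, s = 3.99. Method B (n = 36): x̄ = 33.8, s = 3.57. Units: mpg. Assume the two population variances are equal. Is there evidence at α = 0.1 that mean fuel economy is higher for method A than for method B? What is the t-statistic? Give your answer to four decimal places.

Let group 1 = method A, group 2 = method B. H0: μ_1 = μ_2; H1: μ_1 > μ_2 (two-sample pooled-variance t-test, right-tailed).
s_p² = [(19−1)·3.99² + (36−1)·3.57²]/(19+36−2) = 13.8233
t = (35.5 − 33.8)/√[13.8233·(1/19 + 1/36)] = 1.6125
df = n₁ + n₂ − 2 = 53
p-value = P(T ≥ 1.6125) ≈ 0.056
Since p ≈ 0.056 < α = 0.1, reject H0; the data support H1.

1.6125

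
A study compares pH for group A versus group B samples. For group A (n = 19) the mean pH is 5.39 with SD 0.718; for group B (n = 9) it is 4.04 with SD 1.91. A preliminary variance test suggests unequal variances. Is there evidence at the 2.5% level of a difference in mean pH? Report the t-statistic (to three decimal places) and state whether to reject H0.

Let group 1 = group A, group 2 = group B. H0: μ_1 = μ_2; H1: μ_1 ≠ μ_2 (Welch's two-sample t-test, two-sided).
t = (x̄_1 − x̄_2)/√(s_1²/n_1 + s_2²/n_2) = (5.39 − 4.04)/√(0.718²/19 + 1.91²/9) = 2.053
Welch–Satterthwaite df ≈ 9.09
Two-sided p-value ≈ 0.070
Since p ≈ 0.070 > α = 0.025, fail to reject H0; the data do not provide sufficient evidence against H0.

t = 2.053; fail to reject H0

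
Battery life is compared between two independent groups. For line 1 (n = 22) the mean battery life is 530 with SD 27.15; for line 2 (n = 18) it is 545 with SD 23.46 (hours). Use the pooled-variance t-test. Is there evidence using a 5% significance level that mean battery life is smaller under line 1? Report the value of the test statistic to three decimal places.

-1.846

Let group 1 = line 1, group 2 = line 2. H0: μ_1 = μ_2; H1: μ_1 < μ_2 (two-sample pooled-variance t-test, left-tailed).
s_p² = [(22−1)·27.15² + (18−1)·23.46²]/(22+18−2) = 653.576
t = (530 − 545)/√[653.576·(1/22 + 1/18)] = -1.846
df = n₁ + n₂ − 2 = 38
p-value = P(T ≤ -1.846) ≈ 0.0363
Since p ≈ 0.0363 < α = 0.05, reject H0; the evidence is statistically significant.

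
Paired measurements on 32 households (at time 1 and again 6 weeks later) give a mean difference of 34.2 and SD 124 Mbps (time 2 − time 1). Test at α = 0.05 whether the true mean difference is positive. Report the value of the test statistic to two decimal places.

1.56

H0: μ_d = 0; H1: μ_d > 0 (paired t-test on the differences, right-tailed).
t = d̄/(s_d/√n) = 34.2/(124/√32) = 1.56
df = n − 1 = 31
p-value = P(T ≥ 1.56) ≈ 0.0644
Since p ≈ 0.0644 > α = 0.05, fail to reject H0; the data do not provide sufficient evidence against H0.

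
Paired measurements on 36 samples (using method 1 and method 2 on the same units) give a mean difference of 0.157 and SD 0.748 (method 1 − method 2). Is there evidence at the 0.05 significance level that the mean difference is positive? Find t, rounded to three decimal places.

1.259

H0: μ_d = 0; H1: μ_d > 0 (paired t-test on the differences, right-tailed).
t = d̄/(s_d/√n) = 0.157/(0.748/√36) = 1.259
df = n − 1 = 35
p-value = P(T ≥ 1.259) ≈ 0.108
Since p ≈ 0.108 > α = 0.05, fail to reject H0; the evidence is not statistically significant.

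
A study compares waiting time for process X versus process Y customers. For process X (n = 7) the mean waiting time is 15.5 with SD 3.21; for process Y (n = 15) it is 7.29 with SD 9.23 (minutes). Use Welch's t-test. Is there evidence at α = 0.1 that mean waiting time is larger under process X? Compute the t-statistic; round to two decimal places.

3.07

Let group 1 = process X, group 2 = process Y. H0: μ_1 = μ_2; H1: μ_1 > μ_2 (Welch's two-sample t-test, right-tailed).
t = (x̄_1 − x̄_2)/√(s_1²/n_1 + s_2²/n_2) = (15.5 − 7.29)/√(3.21²/7 + 9.23²/15) = 3.07
Welch–Satterthwaite df ≈ 19.19
p-value = P(T ≥ 3.07) ≈ 0.0031
Since p ≈ 0.0031 < α = 0.1, reject H0; the data support H1.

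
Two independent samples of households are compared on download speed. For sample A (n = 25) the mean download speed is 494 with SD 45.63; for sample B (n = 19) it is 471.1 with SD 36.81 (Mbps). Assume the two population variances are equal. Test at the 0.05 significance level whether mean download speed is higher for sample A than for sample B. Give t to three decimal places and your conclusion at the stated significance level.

t = 1.788; reject H0

Let group 1 = sample A, group 2 = sample B. H0: μ_1 = μ_2; H1: μ_1 > μ_2 (two-sample pooled-variance t-test, right-tailed).
s_p² = [(25−1)·45.63² + (19−1)·36.81²]/(25+19−2) = 1770.47
t = (494 − 471.1)/√[1770.47·(1/25 + 1/19)] = 1.788
df = n₁ + n₂ − 2 = 42
p-value = P(T ≥ 1.788) ≈ 0.0405
Since p ≈ 0.0405 < α = 0.05, reject H0; the evidence is statistically significant.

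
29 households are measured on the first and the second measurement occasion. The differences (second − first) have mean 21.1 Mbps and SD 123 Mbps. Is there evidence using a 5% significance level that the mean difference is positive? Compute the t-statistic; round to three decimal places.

0.924

H0: μ_d = 0; H1: μ_d > 0 (paired t-test on the differences, right-tailed).
t = d̄/(s_d/√n) = 21.1/(123/√29) = 0.924
df = n − 1 = 28
p-value = P(T ≥ 0.924) ≈ 0.182
Since p ≈ 0.182 > α = 0.05, fail to reject H0; the evidence is not statistically significant.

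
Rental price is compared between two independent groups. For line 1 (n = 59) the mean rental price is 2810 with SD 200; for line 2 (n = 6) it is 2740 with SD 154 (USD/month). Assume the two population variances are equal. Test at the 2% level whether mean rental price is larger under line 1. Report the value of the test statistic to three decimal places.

Let group 1 = line 1, group 2 = line 2. H0: μ_1 = μ_2; H1: μ_1 > μ_2 (two-sample pooled-variance t-test, right-tailed).
s_p² = [(59−1)·200² + (6−1)·154²]/(59+6−2) = 38707.6
t = (2810 − 2740)/√[38707.6·(1/59 + 1/6)] = 0.830
df = n₁ + n₂ − 2 = 63
p-value = P(T ≥ 0.830) ≈ 0.205
Since p ≈ 0.205 > α = 0.02, fail to reject H0; the evidence is not statistically significant.

0.830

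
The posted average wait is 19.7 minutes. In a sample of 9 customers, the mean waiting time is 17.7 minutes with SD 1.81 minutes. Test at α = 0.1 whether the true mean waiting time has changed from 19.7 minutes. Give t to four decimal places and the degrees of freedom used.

t = -3.3149, df = 8

H0: μ = 19.7; H1: μ ≠ 19.7 (one-sample t-test, two-sided).
t = (x̄ − μ₀)/(s/√n) = (17.7 − 19.7)/(1.81/√9) = -3.3149
df = n − 1 = 8
Two-sided p-value ≈ 0.0106
Since p ≈ 0.0106 < α = 0.1, reject H0; the evidence is statistically significant.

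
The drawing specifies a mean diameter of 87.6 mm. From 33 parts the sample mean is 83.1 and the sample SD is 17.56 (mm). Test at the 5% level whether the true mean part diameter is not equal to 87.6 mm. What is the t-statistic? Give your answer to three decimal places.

H0: μ = 87.6; H1: μ ≠ 87.6 (one-sample t-test, two-sided).
t = (x̄ − μ₀)/(s/√n) = (83.1 − 87.6)/(17.56/√33) = -1.472
df = n − 1 = 32
Two-sided p-value ≈ 0.1508
Since p ≈ 0.1508 > α = 0.05, fail to reject H0; the data do not provide sufficient evidence against H0.

-1.472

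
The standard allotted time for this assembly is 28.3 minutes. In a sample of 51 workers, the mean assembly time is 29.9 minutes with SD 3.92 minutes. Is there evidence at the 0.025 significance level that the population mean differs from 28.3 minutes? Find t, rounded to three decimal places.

2.915

H0: μ = 28.3; H1: μ ≠ 28.3 (one-sample t-test, two-sided).
t = (x̄ − μ₀)/(s/√n) = (29.9 − 28.3)/(3.92/√51) = 2.915
df = n − 1 = 50
Two-sided p-value ≈ 0.0053
Since p ≈ 0.0053 < α = 0.025, reject H0; the evidence is statistically significant.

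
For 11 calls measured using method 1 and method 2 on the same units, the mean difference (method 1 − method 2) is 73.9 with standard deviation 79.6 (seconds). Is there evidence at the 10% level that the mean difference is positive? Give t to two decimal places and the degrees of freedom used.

H0: μ_d = 0; H1: μ_d > 0 (paired t-test on the differences, right-tailed).
t = d̄/(s_d/√n) = 73.9/(79.6/√11) = 3.08
df = n − 1 = 10
p-value = P(T ≥ 3.08) ≈ 0.0058
Since p ≈ 0.0058 < α = 0.1, reject H0; the evidence is statistically significant.

t = 3.08, df = 10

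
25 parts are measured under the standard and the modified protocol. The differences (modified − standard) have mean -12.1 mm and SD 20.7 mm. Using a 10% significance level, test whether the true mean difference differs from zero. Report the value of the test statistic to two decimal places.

H0: μ_d = 0; H1: μ_d ≠ 0 (paired t-test on the differences, two-sided).
t = d̄/(s_d/√n) = -12.1/(20.7/√25) = -2.92
df = n − 1 = 24
Two-sided p-value ≈ 0.0075
Since p ≈ 0.0075 < α = 0.1, reject H0; the data support H1.

-2.92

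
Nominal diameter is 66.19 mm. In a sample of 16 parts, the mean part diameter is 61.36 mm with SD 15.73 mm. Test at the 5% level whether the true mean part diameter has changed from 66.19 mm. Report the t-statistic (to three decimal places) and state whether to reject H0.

H0: μ = 66.19; H1: μ ≠ 66.19 (one-sample t-test, two-sided).
t = (x̄ − μ₀)/(s/√n) = (61.36 − 66.19)/(15.73/√16) = -1.228
df = n − 1 = 15
Two-sided p-value ≈ 0.238
Since p ≈ 0.238 > α = 0.05, fail to reject H0; the data do not provide sufficient evidence against H0.

t = -1.228; fail to reject H0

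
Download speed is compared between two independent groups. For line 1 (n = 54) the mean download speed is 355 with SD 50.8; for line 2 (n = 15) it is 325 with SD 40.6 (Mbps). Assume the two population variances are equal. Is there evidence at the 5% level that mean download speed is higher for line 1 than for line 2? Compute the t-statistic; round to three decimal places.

2.104

Let group 1 = line 1, group 2 = line 2. H0: μ_1 = μ_2; H1: μ_1 > μ_2 (two-sample pooled-variance t-test, right-tailed).
s_p² = [(54−1)·50.8² + (15−1)·40.6²]/(54+15−2) = 2385.84
t = (355 − 325)/√[2385.84·(1/54 + 1/15)] = 2.104
df = n₁ + n₂ − 2 = 67
p-value = P(T ≥ 2.104) ≈ 0.0196
Since p ≈ 0.0196 < α = 0.05, reject H0; the evidence is statistically significant.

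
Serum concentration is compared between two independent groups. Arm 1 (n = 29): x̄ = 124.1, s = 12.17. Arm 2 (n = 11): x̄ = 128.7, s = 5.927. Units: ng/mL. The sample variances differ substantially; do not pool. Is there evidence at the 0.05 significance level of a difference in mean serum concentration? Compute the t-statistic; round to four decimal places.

-1.5966

Let group 1 = arm 1, group 2 = arm 2. H0: μ_1 = μ_2; H1: μ_1 ≠ μ_2 (Welch's two-sample t-test, two-sided).
t = (x̄_1 − x̄_2)/√(s_1²/n_1 + s_2²/n_2) = (124.1 − 128.7)/√(12.17²/29 + 5.927²/11) = -1.5966
Welch–Satterthwaite df ≈ 35.31
Two-sided p-value ≈ 0.119
Since p ≈ 0.119 > α = 0.05, fail to reject H0; the data do not provide sufficient evidence against H0.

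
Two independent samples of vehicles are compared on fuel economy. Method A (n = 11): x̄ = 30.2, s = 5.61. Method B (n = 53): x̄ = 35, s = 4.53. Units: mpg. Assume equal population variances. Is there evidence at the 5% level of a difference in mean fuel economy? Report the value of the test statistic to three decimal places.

Let group 1 = method A, group 2 = method B. H0: μ_1 = μ_2; H1: μ_1 ≠ μ_2 (two-sample pooled-variance t-test, two-sided).
s_p² = [(11−1)·5.61² + (53−1)·4.53²]/(11+53−2) = 22.2872
t = (30.2 − 35)/√[22.2872·(1/11 + 1/53)] = -3.069
df = n₁ + n₂ − 2 = 62
Two-sided p-value ≈ 0.003
Since p ≈ 0.003 < α = 0.05, reject H0; the data support H1.

-3.069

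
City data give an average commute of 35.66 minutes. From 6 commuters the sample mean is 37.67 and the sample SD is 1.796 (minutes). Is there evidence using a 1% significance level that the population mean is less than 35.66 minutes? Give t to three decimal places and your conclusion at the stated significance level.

H0: μ = 35.66; H1: μ < 35.66 (one-sample t-test, left-tailed).
t = (x̄ − μ₀)/(s/√n) = (37.67 − 35.66)/(1.796/√6) = 2.741
df = n − 1 = 5
p-value = P(T ≤ 2.741) ≈ 0.980
Since p ≈ 0.980 > α = 0.01, fail to reject H0; the evidence is not statistically significant.

t = 2.741; fail to reject H0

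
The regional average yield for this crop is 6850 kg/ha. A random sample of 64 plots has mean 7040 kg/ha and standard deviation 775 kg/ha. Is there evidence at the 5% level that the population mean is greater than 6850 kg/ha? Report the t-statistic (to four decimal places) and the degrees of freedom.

t = 1.9613, df = 63

H0: μ = 6850; H1: μ > 6850 (one-sample t-test, right-tailed).
t = (x̄ − μ₀)/(s/√n) = (7040 − 6850)/(775/√64) = 1.9613
df = n − 1 = 63
p-value = P(T ≥ 1.9613) ≈ 0.027
Since p ≈ 0.027 < α = 0.05, reject H0; the data support H1.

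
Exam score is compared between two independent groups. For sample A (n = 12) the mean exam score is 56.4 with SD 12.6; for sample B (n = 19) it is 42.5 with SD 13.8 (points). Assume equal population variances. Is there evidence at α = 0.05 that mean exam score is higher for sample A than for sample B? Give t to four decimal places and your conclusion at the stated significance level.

t = 2.8221; reject H0

Let group 1 = sample A, group 2 = sample B. H0: μ_1 = μ_2; H1: μ_1 > μ_2 (two-sample pooled-variance t-test, right-tailed).
s_p² = [(12−1)·12.6² + (19−1)·13.8²]/(12+19−2) = 178.423
t = (56.4 − 42.5)/√[178.423·(1/12 + 1/19)] = 2.8221
df = n₁ + n₂ − 2 = 29
p-value = P(T ≥ 2.8221) ≈ 0.0043
Since p ≈ 0.0043 < α = 0.05, reject H0; the evidence is statistically significant.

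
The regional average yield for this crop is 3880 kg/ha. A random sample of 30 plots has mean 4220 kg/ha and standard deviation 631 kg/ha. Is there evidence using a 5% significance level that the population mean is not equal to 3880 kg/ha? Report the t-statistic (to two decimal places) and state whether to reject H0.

t = 2.95; reject H0

H0: μ = 3880; H1: μ ≠ 3880 (one-sample t-test, two-sided).
t = (x̄ − μ₀)/(s/√n) = (4220 − 3880)/(631/√30) = 2.95
df = n − 1 = 29
Two-sided p-value ≈ 0.0062
Since p ≈ 0.0062 < α = 0.05, reject H0; the data support H1.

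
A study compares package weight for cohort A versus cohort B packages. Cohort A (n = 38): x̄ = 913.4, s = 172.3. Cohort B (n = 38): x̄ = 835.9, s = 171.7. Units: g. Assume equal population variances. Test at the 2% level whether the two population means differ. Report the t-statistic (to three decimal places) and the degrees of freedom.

Let group 1 = cohort A, group 2 = cohort B. H0: μ_1 = μ_2; H1: μ_1 ≠ μ_2 (two-sample pooled-variance t-test, two-sided).
s_p² = [(38−1)·172.3² + (38−1)·171.7²]/(38+38−2) = 29584.1
t = (913.4 − 835.9)/√[29584.1·(1/38 + 1/38)] = 1.964
df = n₁ + n₂ − 2 = 74
Two-sided p-value ≈ 0.053
Since p ≈ 0.053 > α = 0.02, fail to reject H0; the evidence is not statistically significant.

t = 1.964, df = 74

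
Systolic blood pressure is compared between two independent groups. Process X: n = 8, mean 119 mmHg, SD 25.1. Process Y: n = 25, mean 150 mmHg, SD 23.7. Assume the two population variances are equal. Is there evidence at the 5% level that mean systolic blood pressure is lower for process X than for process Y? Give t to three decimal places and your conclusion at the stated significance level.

t = -3.177; reject H0

Let group 1 = process X, group 2 = process Y. H0: μ_1 = μ_2; H1: μ_1 < μ_2 (two-sample pooled-variance t-test, left-tailed).
s_p² = [(8−1)·25.1² + (25−1)·23.7²]/(8+25−2) = 577.117
t = (119 − 150)/√[577.117·(1/8 + 1/25)] = -3.177
df = n₁ + n₂ − 2 = 31
p-value = P(T ≤ -3.177) ≈ 0.002
Since p ≈ 0.002 < α = 0.05, reject H0; the evidence is statistically significant.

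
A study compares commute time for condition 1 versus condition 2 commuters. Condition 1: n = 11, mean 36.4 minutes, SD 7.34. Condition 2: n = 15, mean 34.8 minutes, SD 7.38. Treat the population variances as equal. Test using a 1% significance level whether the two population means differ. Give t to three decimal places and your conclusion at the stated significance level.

Let group 1 = condition 1, group 2 = condition 2. H0: μ_1 = μ_2; H1: μ_1 ≠ μ_2 (two-sample pooled-variance t-test, two-sided).
s_p² = [(11−1)·7.34² + (15−1)·7.38²]/(11+15−2) = 54.2191
t = (36.4 − 34.8)/√[54.2191·(1/11 + 1/15)] = 0.547
df = n₁ + n₂ − 2 = 24
Two-sided p-value ≈ 0.589
Since p ≈ 0.589 > α = 0.01, fail to reject H0; the data do not provide sufficient evidence against H0.

t = 0.547; fail to reject H0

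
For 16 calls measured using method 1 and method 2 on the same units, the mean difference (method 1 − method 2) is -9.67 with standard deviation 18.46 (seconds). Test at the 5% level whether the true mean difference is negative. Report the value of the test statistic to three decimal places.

H0: μ_d = 0; H1: μ_d < 0 (paired t-test on the differences, left-tailed).
t = d̄/(s_d/√n) = -9.67/(18.46/√16) = -2.095
df = n − 1 = 15
p-value = P(T ≤ -2.095) ≈ 0.0268
Since p ≈ 0.0268 < α = 0.05, reject H0; the data support H1.

-2.095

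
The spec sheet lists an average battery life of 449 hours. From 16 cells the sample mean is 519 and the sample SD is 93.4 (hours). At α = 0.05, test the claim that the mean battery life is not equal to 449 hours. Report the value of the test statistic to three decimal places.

H0: μ = 449; H1: μ ≠ 449 (one-sample t-test, two-sided).
t = (x̄ − μ₀)/(s/√n) = (519 − 449)/(93.4/√16) = 2.998
df = n − 1 = 15
Two-sided p-value ≈ 0.0090
Since p ≈ 0.0090 < α = 0.05, reject H0; the data support H1.

2.998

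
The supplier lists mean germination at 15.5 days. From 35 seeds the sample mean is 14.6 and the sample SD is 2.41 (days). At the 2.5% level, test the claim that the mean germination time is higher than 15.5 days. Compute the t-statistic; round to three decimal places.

H0: μ = 15.5; H1: μ > 15.5 (one-sample t-test, right-tailed).
t = (x̄ − μ₀)/(s/√n) = (14.6 − 15.5)/(2.41/√35) = -2.209
df = n − 1 = 34
p-value = P(T ≥ -2.209) ≈ 0.9830
Since p ≈ 0.9830 > α = 0.025, fail to reject H0; the data do not provide sufficient evidence against H0.

-2.209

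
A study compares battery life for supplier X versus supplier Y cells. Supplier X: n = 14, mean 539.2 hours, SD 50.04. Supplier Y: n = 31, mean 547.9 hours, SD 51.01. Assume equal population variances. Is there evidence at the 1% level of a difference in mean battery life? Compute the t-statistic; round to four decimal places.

-0.5327

Let group 1 = supplier X, group 2 = supplier Y. H0: μ_1 = μ_2; H1: μ_1 ≠ μ_2 (two-sample pooled-variance t-test, two-sided).
s_p² = [(14−1)·50.04² + (31−1)·51.01²]/(14+31−2) = 2572.39
t = (539.2 − 547.9)/√[2572.39·(1/14 + 1/31)] = -0.5327
df = n₁ + n₂ − 2 = 43
Two-sided p-value ≈ 0.597
Since p ≈ 0.597 > α = 0.01, fail to reject H0; the data do not provide sufficient evidence against H0.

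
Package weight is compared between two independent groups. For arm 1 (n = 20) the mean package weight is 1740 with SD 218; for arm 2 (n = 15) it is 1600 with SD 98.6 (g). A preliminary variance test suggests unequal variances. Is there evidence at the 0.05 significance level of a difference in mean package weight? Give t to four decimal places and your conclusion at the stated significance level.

Let group 1 = arm 1, group 2 = arm 2. H0: μ_1 = μ_2; H1: μ_1 ≠ μ_2 (Welch's two-sample t-test, two-sided).
t = (x̄_1 − x̄_2)/√(s_1²/n_1 + s_2²/n_2) = (1740 − 1600)/√(218²/20 + 98.6²/15) = 2.5457
Welch–Satterthwaite df ≈ 27.96
Two-sided p-value ≈ 0.0167
Since p ≈ 0.0167 < α = 0.05, reject H0; the data support H1.

t = 2.5457; reject H0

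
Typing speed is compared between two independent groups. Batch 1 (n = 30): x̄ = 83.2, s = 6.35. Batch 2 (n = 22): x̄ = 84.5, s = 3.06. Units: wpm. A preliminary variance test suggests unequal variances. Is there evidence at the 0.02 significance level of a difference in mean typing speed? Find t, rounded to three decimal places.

Let group 1 = batch 1, group 2 = batch 2. H0: μ_1 = μ_2; H1: μ_1 ≠ μ_2 (Welch's two-sample t-test, two-sided).
t = (x̄_1 − x̄_2)/√(s_1²/n_1 + s_2²/n_2) = (83.2 − 84.5)/√(6.35²/30 + 3.06²/22) = -0.977
Welch–Satterthwaite df ≈ 44.16
Two-sided p-value ≈ 0.334
Since p ≈ 0.334 > α = 0.02, fail to reject H0; the data do not provide sufficient evidence against H0.

-0.977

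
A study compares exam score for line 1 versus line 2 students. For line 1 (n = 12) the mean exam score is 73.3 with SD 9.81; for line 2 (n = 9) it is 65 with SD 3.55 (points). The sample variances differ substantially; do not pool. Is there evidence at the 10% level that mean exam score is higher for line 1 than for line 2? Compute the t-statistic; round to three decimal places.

2.704

Let group 1 = line 1, group 2 = line 2. H0: μ_1 = μ_2; H1: μ_1 > μ_2 (Welch's two-sample t-test, right-tailed).
t = (x̄_1 − x̄_2)/√(s_1²/n_1 + s_2²/n_2) = (73.3 − 65)/√(9.81²/12 + 3.55²/9) = 2.704
Welch–Satterthwaite df ≈ 14.57
p-value = P(T ≥ 2.704) ≈ 0.008
Since p ≈ 0.008 < α = 0.1, reject H0; the data support H1.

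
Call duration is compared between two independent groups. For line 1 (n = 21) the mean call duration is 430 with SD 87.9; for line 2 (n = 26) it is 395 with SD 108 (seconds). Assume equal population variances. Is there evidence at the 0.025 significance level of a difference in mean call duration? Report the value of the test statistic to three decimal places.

Let group 1 = line 1, group 2 = line 2. H0: μ_1 = μ_2; H1: μ_1 ≠ μ_2 (two-sample pooled-variance t-test, two-sided).
s_p² = [(21−1)·87.9² + (26−1)·108²]/(21+26−2) = 9913.96
t = (430 − 395)/√[9913.96·(1/21 + 1/26)] = 1.198
df = n₁ + n₂ − 2 = 45
Two-sided p-value ≈ 0.2372
Since p ≈ 0.2372 > α = 0.025, fail to reject H0; the data do not provide sufficient evidence against H0.

1.198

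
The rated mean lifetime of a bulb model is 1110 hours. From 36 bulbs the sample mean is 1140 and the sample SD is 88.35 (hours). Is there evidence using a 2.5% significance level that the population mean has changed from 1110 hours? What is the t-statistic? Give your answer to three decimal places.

H0: μ = 1110; H1: μ ≠ 1110 (one-sample t-test, two-sided).
t = (x̄ − μ₀)/(s/√n) = (1140 − 1110)/(88.35/√36) = 2.037
df = n − 1 = 35
Two-sided p-value ≈ 0.0492
Since p ≈ 0.0492 > α = 0.025, fail to reject H0; the data do not provide sufficient evidence against H0.

2.037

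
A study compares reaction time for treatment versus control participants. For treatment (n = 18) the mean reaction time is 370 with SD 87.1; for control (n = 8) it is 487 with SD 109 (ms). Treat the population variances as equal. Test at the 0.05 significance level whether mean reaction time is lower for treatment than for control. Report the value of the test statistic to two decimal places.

Let group 1 = treatment, group 2 = control. H0: μ_1 = μ_2; H1: μ_1 < μ_2 (two-sample pooled-variance t-test, left-tailed).
s_p² = [(18−1)·87.1² + (8−1)·109²]/(18+8−2) = 8839
t = (370 − 487)/√[8839·(1/18 + 1/8)] = -2.93
df = n₁ + n₂ − 2 = 24
p-value = P(T ≤ -2.93) ≈ 0.004
Since p ≈ 0.004 < α = 0.05, reject H0; the data support H1.

-2.93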